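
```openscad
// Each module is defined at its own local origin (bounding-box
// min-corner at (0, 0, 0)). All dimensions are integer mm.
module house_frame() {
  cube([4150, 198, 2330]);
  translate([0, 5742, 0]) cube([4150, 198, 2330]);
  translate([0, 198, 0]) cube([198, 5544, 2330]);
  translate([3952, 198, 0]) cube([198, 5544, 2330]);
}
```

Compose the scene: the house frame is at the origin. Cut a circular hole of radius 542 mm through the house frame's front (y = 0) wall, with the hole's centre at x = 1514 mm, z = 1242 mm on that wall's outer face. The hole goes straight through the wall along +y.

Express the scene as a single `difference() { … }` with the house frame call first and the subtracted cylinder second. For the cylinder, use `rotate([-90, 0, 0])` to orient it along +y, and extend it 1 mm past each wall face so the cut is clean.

difference() {
  house_frame();
  translate([1514, -1, 1242]) rotate([-90, 0, 0]) cylinder(h = 200, r = 542);
}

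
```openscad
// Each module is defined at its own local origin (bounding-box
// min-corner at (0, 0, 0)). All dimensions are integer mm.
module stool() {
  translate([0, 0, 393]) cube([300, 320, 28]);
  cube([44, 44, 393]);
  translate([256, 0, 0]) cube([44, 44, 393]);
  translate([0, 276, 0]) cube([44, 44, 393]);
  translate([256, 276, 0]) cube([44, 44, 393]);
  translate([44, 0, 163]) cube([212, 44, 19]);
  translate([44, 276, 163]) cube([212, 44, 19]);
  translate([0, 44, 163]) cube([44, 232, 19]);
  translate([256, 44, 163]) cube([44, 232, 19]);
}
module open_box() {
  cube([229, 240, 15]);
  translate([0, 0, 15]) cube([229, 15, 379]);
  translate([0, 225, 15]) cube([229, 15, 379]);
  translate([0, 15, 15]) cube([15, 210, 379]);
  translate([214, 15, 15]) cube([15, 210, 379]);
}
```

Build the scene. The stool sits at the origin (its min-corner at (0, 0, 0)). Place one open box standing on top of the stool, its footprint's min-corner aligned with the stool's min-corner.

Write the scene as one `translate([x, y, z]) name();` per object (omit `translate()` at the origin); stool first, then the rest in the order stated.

stool();
translate([0, 0, 421]) open_box();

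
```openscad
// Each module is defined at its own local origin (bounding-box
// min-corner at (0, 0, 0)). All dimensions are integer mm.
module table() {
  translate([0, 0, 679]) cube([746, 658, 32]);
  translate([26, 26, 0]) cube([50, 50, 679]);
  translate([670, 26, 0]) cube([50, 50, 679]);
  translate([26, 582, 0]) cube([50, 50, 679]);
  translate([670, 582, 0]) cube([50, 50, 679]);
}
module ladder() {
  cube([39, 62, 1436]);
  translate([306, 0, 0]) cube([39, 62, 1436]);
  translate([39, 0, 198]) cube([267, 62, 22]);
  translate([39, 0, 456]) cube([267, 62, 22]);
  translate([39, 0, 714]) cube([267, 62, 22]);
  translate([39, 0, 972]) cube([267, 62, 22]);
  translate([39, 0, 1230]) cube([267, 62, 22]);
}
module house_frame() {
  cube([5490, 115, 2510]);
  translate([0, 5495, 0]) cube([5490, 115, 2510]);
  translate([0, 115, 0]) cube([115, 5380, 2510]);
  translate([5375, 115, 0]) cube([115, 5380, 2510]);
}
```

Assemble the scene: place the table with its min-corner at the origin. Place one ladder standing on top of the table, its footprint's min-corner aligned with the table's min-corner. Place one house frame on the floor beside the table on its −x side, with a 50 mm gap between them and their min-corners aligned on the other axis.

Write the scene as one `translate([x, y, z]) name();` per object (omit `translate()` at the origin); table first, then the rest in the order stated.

table();
translate([0, 0, 711]) ladder();
translate([-5540, 0, 0]) house_frame();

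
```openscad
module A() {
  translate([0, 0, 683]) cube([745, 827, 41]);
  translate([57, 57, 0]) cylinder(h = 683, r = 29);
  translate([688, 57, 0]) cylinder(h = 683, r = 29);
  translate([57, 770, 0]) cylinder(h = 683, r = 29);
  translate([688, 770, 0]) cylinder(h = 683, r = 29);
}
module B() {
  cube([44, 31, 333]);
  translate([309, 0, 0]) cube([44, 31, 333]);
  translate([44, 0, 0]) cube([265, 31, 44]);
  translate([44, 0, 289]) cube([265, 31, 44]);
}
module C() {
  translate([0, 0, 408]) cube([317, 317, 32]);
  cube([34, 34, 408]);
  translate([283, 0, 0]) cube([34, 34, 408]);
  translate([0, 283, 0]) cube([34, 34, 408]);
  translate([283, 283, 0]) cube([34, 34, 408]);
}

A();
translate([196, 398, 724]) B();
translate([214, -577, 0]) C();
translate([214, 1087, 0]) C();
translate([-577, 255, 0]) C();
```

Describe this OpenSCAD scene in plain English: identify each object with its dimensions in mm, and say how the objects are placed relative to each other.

A is a table with a 745×827 mm rectangular top, 41 mm thick, top surface at z = 724 mm, supported by four round legs of 58 mm diameter, each leg's bounding box inset 28 mm from the nearest pair of top edges, running from the floor.

B is a rectangular picture frame lying in the x–z plane (depth along y). The opening is 265 mm wide (x) by 245 mm tall (z), surrounded by a border 44 mm wide on all four sides. The frame is 31 mm deep and is made of two full-height vertical stiles with two horizontal rails fitted between them.

C is a simple wooden stool: a rectangular seat 317 mm (x) by 317 mm (y), 32 mm thick, top face at z = 440 mm, on four square legs, each 34×34 mm in cross-section. The legs rest on z = 0, each flush with a corner of the seat.

The picture frame is on top of the table, centred. Three stools sit around the table at the −y, +y, −x sides.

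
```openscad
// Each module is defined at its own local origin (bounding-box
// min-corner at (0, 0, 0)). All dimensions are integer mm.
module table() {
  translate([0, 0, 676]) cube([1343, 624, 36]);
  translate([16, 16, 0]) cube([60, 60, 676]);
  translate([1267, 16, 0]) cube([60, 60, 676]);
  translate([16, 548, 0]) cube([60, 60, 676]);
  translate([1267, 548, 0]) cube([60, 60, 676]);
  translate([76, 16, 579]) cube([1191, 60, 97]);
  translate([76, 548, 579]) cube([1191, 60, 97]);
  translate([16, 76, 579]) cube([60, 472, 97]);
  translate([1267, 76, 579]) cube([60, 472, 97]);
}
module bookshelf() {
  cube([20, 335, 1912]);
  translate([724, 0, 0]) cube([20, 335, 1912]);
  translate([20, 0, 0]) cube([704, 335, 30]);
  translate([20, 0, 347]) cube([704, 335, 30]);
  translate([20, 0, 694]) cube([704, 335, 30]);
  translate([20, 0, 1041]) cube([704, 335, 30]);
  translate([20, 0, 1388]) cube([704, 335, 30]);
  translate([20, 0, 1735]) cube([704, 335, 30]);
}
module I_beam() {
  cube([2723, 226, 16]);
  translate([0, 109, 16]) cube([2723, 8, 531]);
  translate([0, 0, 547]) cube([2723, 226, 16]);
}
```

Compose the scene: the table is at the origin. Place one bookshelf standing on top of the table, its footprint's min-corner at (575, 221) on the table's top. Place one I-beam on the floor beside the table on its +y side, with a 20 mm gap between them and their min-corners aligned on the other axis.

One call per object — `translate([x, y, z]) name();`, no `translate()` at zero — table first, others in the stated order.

table();
translate([575, 221, 712]) bookshelf();
translate([0, 644, 0]) I_beam();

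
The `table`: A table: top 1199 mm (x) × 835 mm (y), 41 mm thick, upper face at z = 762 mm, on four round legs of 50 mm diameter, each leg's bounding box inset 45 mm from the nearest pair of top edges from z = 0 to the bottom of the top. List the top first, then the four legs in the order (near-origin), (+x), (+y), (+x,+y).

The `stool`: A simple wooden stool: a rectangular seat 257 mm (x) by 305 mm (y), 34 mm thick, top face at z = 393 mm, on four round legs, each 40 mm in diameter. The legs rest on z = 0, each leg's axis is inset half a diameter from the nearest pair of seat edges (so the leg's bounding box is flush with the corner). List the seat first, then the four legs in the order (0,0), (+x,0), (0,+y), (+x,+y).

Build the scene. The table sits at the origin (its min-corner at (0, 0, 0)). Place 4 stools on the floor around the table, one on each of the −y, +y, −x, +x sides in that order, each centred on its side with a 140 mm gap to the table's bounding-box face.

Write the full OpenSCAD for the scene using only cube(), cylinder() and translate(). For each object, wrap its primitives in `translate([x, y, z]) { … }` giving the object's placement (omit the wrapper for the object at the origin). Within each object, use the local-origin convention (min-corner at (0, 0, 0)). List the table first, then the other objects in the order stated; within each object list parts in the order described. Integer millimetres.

translate([0, 0, 721]) cube([1199, 835, 41]);
translate([70, 70, 0]) cylinder(h = 721, r = 25);
translate([1129, 70, 0]) cylinder(h = 721, r = 25);
translate([70, 765, 0]) cylinder(h = 721, r = 25);
translate([1129, 765, 0]) cylinder(h = 721, r = 25);
translate([471, -445, 0]) {
  translate([0, 0, 359]) cube([257, 305, 34]);
  translate([20, 20, 0]) cylinder(h = 359, r = 20);
  translate([237, 20, 0]) cylinder(h = 359, r = 20);
  translate([20, 285, 0]) cylinder(h = 359, r = 20);
  translate([237, 285, 0]) cylinder(h = 359, r = 20);
}
translate([471, 975, 0]) {
  translate([0, 0, 359]) cube([257, 305, 34]);
  translate([20, 20, 0]) cylinder(h = 359, r = 20);
  translate([237, 20, 0]) cylinder(h = 359, r = 20);
  translate([20, 285, 0]) cylinder(h = 359, r = 20);
  translate([237, 285, 0]) cylinder(h = 359, r = 20);
}
translate([-397, 265, 0]) {
  translate([0, 0, 359]) cube([257, 305, 34]);
  translate([20, 20, 0]) cylinder(h = 359, r = 20);
  translate([237, 20, 0]) cylinder(h = 359, r = 20);
  translate([20, 285, 0]) cylinder(h = 359, r = 20);
  translate([237, 285, 0]) cylinder(h = 359, r = 20);
}
translate([1339, 265, 0]) {
  translate([0, 0, 359]) cube([257, 305, 34]);
  translate([20, 20, 0]) cylinder(h = 359, r = 20);
  translate([237, 20, 0]) cylinder(h = 359, r = 20);
  translate([20, 285, 0]) cylinder(h = 359, r = 20);
  translate([237, 285, 0]) cylinder(h = 359, r = 20);
}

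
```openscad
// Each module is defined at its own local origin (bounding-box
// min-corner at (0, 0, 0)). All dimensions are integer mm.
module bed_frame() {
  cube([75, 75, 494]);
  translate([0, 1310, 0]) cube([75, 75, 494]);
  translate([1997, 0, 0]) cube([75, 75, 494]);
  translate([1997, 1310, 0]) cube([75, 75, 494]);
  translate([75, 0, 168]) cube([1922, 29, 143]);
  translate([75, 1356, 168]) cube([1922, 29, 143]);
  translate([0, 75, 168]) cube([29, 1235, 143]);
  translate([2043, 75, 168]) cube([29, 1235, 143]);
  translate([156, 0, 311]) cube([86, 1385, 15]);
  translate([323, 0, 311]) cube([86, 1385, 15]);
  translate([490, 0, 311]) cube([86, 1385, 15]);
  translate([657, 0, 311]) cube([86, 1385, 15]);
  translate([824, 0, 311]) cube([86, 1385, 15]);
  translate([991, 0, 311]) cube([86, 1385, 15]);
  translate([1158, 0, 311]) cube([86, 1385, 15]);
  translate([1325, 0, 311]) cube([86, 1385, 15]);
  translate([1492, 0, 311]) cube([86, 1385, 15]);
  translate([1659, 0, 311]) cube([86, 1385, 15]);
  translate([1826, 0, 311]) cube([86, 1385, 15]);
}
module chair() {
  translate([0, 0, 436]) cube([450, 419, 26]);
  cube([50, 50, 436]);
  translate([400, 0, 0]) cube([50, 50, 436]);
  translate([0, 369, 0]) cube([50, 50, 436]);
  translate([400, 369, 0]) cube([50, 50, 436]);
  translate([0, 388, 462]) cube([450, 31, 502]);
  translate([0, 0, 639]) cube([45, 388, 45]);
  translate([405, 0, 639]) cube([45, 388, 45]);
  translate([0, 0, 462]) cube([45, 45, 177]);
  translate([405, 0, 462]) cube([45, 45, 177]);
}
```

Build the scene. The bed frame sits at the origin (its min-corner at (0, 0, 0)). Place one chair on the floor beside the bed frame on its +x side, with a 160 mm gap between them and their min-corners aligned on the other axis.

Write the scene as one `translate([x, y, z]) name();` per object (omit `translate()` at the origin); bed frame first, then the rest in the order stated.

bed_frame();
translate([2232, 0, 0]) chair();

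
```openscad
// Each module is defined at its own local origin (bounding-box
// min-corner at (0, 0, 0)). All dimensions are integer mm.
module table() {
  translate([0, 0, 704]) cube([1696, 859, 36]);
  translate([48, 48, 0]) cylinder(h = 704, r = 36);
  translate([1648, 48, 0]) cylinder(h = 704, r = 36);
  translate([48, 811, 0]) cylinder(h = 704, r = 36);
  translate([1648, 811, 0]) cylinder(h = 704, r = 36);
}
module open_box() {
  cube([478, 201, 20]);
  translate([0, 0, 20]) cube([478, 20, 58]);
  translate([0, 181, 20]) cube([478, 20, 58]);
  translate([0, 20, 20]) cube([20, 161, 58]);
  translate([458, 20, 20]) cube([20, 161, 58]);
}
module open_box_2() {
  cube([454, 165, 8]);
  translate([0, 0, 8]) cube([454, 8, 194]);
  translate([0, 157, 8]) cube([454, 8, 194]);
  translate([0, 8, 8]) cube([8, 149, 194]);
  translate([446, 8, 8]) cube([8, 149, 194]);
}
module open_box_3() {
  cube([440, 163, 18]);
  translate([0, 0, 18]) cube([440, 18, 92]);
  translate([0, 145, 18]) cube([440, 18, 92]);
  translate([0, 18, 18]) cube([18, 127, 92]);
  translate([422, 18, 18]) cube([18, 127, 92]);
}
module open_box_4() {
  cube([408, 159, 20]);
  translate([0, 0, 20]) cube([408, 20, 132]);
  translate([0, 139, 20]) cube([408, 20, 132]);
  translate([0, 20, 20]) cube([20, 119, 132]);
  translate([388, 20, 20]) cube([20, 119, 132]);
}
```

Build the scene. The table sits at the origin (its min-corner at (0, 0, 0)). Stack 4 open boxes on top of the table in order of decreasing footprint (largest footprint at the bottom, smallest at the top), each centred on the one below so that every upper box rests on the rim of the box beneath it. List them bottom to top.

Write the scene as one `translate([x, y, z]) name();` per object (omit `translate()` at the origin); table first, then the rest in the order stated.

table();
translate([609, 329, 740]) open_box();
translate([621, 347, 818]) open_box_2();
translate([628, 348, 1020]) open_box_3();
translate([644, 350, 1130]) open_box_4();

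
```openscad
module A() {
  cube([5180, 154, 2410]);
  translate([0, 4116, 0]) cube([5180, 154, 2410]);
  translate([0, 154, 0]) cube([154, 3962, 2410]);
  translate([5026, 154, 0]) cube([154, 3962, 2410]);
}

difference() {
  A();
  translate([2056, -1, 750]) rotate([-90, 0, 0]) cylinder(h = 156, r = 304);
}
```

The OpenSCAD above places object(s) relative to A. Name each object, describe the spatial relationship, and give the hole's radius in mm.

A is a house frame. The house frame has a circular hole through its front wall. The hole's radius is 304 mm.

The subtracted cylinder has r = 304 mm.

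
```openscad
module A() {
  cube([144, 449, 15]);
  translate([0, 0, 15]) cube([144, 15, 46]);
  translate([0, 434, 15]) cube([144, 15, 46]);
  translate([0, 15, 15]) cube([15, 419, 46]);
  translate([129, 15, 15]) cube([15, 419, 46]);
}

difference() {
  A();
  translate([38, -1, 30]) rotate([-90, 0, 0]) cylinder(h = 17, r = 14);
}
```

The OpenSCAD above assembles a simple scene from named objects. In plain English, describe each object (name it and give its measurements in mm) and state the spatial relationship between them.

A is an open storage box with external size 144×449×61 mm and wall thickness 15 mm (the base is also 15 mm thick). The base covers the whole footprint; the four walls stand on the base, with the y-facing walls full-width and the x-facing walls fitting between their inner faces.

The open box has a circular hole of radius 14 mm through its front wall, centred at (x = 38, z = 30).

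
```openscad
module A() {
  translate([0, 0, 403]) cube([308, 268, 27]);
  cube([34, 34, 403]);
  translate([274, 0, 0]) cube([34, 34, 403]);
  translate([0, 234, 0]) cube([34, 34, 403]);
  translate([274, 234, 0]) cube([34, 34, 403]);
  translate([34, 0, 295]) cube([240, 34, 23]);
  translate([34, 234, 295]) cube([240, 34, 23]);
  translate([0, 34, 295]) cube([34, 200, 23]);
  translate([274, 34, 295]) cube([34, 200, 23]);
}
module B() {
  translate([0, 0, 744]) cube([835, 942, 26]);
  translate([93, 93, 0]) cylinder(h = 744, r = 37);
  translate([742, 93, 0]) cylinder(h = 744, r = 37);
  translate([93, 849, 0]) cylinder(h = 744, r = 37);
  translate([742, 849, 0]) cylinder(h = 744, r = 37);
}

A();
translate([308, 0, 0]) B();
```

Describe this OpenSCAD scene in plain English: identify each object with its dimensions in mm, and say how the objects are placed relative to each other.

A is a four-legged stool. The seat is 308×268 mm, 27 mm thick, top at z = 430 mm. It stands on four square legs, each 34×34 mm in cross-section, from z = 0 to the seat underside, each flush with a corner of the seat. Four stretchers, 34 mm wide and 23 mm tall, connect adjacent legs with their undersides at z = 295 mm, each running between the inner faces of the legs it joins and aligned with the legs' outer faces on the other axis.

B is a table: top 835 mm (x) × 942 mm (y), 26 mm thick, upper face at z = 770 mm, on four round legs of 74 mm diameter, each leg's bounding box inset 56 mm from the nearest pair of top edges, running from z = 0 to the bottom of the top.

The table is against the stool's +x side, with their −y faces flush.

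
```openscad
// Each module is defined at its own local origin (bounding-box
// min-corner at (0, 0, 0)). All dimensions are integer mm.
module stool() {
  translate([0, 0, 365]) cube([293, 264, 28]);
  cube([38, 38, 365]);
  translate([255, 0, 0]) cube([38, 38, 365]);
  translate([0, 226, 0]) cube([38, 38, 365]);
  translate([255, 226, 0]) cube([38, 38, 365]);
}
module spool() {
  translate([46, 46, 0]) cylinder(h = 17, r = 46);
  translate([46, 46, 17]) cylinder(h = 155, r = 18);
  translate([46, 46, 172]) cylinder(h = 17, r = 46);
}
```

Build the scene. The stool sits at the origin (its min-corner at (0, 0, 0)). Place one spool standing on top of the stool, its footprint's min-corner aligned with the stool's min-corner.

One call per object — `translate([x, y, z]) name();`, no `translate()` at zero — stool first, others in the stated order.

stool();
translate([0, 0, 393]) spool();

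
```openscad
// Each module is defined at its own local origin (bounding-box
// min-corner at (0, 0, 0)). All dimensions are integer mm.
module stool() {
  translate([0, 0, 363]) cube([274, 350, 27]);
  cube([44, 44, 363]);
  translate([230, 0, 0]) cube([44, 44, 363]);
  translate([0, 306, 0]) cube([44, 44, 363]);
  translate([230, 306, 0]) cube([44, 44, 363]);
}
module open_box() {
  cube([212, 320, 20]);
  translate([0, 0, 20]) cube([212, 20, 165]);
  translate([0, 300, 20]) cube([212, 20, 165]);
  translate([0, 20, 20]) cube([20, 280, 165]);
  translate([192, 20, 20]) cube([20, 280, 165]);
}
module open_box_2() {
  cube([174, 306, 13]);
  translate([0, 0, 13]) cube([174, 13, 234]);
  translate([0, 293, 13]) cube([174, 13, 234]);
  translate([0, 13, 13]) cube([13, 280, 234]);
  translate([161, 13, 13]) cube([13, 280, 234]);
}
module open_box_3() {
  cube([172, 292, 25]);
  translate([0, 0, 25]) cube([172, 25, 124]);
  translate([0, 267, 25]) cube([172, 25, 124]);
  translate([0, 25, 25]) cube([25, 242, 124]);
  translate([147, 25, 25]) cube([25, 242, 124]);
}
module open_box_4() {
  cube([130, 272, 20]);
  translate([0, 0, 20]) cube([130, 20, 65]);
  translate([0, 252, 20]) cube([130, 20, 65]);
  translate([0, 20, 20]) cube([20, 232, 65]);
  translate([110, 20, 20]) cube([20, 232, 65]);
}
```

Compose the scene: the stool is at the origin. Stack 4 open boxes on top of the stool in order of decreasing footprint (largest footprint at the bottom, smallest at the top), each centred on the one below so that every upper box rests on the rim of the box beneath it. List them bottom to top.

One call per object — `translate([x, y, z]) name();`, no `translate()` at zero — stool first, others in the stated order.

stool();
translate([31, 15, 390]) open_box();
translate([50, 22, 575]) open_box_2();
translate([51, 29, 822]) open_box_3();
translate([72, 39, 971]) open_box_4();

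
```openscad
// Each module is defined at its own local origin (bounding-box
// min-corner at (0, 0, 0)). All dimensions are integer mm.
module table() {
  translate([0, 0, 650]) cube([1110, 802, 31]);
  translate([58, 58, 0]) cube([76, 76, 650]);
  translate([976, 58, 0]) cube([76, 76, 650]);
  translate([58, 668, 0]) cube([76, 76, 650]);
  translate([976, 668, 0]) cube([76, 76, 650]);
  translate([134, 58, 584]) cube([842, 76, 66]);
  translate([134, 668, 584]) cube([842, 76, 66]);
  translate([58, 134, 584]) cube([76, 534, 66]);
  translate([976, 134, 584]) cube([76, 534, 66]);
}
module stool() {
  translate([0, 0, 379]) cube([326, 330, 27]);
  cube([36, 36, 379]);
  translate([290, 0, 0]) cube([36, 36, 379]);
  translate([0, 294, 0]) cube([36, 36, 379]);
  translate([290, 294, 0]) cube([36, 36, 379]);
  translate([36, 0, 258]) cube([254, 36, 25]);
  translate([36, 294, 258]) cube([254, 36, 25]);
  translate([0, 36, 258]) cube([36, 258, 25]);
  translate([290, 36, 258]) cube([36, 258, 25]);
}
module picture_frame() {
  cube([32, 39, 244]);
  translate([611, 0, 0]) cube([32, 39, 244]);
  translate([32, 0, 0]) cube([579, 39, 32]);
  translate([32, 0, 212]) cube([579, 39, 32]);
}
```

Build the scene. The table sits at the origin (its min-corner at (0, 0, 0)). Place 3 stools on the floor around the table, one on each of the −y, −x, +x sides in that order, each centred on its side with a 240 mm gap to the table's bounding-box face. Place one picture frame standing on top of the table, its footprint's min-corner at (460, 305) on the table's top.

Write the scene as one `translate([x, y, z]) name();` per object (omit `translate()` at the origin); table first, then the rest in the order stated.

table();
translate([392, -570, 0]) stool();
translate([-566, 236, 0]) stool();
translate([1350, 236, 0]) stool();
translate([460, 305, 681]) picture_frame();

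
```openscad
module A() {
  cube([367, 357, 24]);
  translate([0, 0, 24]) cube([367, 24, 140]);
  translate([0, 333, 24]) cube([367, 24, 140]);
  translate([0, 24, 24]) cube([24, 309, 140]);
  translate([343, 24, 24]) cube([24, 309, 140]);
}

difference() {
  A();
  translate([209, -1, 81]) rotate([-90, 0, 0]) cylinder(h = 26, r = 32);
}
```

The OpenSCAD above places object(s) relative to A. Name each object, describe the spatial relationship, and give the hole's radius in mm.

A is an open box. The open box has a circular hole through its front wall. The hole's radius is 32 mm.

The subtracted cylinder has r = 32 mm.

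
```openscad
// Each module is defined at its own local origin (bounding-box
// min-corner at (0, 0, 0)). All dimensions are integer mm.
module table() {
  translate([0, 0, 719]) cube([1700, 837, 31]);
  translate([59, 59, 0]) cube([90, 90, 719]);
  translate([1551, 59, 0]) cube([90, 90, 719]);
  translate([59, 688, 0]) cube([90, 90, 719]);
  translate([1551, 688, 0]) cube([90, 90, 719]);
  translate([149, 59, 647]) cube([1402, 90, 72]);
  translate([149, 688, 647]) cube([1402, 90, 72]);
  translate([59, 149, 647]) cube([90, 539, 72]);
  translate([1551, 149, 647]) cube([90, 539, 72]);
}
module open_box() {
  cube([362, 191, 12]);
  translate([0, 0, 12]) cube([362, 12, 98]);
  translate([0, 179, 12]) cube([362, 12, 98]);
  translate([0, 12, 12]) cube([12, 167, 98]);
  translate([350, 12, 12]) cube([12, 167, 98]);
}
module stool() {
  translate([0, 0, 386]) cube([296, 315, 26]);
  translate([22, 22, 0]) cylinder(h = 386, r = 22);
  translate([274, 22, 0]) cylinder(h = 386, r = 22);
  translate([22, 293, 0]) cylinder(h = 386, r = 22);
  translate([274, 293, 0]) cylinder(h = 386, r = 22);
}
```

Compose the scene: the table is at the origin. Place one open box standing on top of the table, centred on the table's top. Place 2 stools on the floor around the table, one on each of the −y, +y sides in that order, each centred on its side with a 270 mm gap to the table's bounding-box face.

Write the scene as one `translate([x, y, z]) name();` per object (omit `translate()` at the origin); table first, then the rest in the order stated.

table();
translate([669, 323, 750]) open_box();
translate([702, -585, 0]) stool();
translate([702, 1107, 0]) stool();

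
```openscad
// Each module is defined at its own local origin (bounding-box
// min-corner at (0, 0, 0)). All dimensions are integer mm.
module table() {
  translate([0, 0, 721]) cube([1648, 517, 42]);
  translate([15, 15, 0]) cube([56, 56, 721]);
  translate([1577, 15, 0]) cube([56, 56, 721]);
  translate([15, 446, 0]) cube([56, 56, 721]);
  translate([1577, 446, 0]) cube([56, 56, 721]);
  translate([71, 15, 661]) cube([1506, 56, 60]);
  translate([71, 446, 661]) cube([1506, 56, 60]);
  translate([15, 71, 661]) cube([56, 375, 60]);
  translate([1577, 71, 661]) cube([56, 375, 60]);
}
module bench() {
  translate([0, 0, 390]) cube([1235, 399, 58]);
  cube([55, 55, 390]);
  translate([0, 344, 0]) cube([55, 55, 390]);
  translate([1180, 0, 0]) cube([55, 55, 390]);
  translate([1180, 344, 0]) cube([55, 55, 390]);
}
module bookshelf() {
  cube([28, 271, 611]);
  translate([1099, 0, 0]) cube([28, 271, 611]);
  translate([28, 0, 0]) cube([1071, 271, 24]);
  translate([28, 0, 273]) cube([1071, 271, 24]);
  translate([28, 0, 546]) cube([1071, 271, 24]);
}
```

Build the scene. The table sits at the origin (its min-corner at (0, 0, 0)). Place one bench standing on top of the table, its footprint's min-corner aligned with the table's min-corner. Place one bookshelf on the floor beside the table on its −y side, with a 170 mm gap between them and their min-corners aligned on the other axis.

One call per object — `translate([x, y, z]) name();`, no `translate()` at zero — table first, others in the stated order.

table();
translate([0, 0, 763]) bench();
translate([0, -441, 0]) bookshelf();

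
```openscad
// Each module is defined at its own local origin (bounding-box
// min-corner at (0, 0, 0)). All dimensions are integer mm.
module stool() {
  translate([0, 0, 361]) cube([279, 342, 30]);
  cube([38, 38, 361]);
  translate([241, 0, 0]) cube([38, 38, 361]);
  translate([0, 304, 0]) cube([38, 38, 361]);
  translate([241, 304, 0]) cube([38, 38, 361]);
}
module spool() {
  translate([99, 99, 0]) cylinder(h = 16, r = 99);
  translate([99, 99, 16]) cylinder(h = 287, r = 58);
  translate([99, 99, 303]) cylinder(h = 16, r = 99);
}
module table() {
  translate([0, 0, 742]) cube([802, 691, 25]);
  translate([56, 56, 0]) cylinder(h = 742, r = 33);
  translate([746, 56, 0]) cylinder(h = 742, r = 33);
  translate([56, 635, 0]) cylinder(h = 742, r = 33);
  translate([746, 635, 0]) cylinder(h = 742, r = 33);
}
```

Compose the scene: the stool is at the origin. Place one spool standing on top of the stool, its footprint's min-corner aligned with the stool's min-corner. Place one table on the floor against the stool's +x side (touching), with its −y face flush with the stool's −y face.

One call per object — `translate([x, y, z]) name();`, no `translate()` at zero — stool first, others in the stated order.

stool();
translate([0, 0, 391]) spool();
translate([279, 0, 0]) table();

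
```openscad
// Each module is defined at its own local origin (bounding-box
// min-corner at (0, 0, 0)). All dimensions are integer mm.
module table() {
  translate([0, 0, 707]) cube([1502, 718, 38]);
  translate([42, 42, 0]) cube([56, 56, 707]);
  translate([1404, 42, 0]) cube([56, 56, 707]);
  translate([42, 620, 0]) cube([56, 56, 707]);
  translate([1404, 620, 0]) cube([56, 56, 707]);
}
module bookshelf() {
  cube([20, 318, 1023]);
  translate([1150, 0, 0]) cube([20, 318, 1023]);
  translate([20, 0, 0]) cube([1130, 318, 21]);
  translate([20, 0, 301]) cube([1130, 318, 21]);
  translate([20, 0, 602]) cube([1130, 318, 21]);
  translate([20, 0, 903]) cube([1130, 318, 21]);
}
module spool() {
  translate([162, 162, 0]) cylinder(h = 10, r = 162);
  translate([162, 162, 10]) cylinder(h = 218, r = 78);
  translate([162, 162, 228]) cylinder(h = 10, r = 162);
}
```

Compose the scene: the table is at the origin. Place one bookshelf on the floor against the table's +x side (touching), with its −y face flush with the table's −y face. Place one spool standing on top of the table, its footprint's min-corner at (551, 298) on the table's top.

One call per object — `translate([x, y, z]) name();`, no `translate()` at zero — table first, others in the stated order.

table();
translate([1502, 0, 0]) bookshelf();
translate([551, 298, 745]) spool();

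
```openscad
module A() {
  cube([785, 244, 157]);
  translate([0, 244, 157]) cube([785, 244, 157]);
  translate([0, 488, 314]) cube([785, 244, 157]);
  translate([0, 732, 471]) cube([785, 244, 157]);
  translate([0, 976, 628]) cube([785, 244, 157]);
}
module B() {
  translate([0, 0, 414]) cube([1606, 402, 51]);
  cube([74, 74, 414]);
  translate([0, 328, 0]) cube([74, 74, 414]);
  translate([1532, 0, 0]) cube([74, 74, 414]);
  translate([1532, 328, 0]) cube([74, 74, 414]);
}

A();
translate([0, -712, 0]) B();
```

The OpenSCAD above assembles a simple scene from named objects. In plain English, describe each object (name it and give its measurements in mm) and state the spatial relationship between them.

A is a run of 5 identical solid stair steps. Each tread is 785×244 mm and each step block is 157 mm high. Step 1 rests on the floor; step k is offset from step 1 by (k−1)×244 mm in y and (k−1)×157 mm in z.

B is a bench: a 1606×402 mm seat slab, 51 mm thick, top at z = 465 mm, on four 74×74 mm square legs flush with the seat corners and standing on z = 0.

The bench is on the floor beside the staircase on its −y side.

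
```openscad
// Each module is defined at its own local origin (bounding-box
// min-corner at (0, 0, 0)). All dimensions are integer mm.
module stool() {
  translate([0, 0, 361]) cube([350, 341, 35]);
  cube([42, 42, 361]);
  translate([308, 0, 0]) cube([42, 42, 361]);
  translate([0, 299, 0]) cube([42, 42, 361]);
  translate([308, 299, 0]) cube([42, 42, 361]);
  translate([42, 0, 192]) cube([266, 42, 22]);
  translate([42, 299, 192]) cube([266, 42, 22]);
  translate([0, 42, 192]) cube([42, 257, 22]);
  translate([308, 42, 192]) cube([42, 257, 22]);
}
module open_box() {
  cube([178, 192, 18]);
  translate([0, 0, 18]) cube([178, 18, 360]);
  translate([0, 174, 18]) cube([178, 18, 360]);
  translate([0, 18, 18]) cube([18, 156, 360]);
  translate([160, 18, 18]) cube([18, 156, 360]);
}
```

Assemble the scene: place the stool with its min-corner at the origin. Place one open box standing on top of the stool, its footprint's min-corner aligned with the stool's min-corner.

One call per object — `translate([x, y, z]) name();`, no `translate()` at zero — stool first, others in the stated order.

stool();
translate([0, 0, 396]) open_box();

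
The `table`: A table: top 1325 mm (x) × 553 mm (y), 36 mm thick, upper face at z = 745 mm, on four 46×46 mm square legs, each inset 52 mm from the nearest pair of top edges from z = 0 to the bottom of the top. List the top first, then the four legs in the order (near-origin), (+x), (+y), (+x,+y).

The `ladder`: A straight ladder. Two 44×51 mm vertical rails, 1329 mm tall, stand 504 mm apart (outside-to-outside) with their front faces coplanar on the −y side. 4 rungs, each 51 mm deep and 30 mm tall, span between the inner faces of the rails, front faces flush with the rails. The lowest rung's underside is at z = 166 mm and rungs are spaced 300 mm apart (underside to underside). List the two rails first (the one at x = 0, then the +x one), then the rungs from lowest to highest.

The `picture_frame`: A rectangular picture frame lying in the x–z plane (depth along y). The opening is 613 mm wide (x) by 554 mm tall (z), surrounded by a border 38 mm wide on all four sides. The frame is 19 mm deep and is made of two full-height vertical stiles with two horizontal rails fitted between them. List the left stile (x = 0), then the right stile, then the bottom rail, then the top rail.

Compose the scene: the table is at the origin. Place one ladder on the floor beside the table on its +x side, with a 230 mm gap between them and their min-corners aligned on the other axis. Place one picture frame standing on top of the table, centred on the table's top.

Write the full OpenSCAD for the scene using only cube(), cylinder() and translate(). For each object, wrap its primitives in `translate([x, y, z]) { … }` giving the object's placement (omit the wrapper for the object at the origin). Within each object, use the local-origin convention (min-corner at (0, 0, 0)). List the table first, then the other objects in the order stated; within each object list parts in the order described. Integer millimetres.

translate([0, 0, 709]) cube([1325, 553, 36]);
translate([52, 52, 0]) cube([46, 46, 709]);
translate([1227, 52, 0]) cube([46, 46, 709]);
translate([52, 455, 0]) cube([46, 46, 709]);
translate([1227, 455, 0]) cube([46, 46, 709]);
translate([1555, 0, 0]) {
  cube([44, 51, 1329]);
  translate([460, 0, 0]) cube([44, 51, 1329]);
  translate([44, 0, 166]) cube([416, 51, 30]);
  translate([44, 0, 466]) cube([416, 51, 30]);
  translate([44, 0, 766]) cube([416, 51, 30]);
  translate([44, 0, 1066]) cube([416, 51, 30]);
}
translate([318, 267, 745]) {
  cube([38, 19, 630]);
  translate([651, 0, 0]) cube([38, 19, 630]);
  translate([38, 0, 0]) cube([613, 19, 38]);
  translate([38, 0, 592]) cube([613, 19, 38]);
}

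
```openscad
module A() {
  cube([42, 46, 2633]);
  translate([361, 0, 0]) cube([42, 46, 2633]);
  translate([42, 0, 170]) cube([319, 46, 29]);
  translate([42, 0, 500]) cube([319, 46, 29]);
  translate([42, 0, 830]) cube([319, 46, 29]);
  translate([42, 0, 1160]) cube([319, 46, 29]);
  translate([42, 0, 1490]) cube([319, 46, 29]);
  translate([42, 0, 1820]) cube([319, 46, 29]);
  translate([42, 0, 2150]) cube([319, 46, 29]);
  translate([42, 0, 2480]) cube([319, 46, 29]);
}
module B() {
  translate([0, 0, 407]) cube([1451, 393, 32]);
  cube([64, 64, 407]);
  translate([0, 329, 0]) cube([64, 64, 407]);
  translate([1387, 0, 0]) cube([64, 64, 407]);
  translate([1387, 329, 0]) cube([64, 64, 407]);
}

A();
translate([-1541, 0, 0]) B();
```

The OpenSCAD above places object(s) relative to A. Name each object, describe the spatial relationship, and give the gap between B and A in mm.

The bench's nearest face is 90 mm from the ladder's −x face.

A is a ladder. B is a bench. The bench is on the floor beside the ladder on its −x side. The gap between the bench and the ladder is 90 mm.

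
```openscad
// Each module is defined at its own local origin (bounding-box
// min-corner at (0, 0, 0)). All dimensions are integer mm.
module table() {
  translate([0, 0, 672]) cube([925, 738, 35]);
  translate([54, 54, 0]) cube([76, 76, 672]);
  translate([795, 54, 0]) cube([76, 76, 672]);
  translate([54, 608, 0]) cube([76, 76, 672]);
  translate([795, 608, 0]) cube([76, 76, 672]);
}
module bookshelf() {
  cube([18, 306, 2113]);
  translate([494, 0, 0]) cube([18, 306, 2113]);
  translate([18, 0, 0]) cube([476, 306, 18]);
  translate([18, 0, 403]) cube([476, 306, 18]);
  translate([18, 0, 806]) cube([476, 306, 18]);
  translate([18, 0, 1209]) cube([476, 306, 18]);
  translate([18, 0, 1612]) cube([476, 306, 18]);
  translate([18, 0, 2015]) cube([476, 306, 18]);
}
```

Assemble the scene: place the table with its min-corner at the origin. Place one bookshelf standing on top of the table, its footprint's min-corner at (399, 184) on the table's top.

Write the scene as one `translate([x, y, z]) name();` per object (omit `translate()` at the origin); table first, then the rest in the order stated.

table();
translate([399, 184, 707]) bookshelf();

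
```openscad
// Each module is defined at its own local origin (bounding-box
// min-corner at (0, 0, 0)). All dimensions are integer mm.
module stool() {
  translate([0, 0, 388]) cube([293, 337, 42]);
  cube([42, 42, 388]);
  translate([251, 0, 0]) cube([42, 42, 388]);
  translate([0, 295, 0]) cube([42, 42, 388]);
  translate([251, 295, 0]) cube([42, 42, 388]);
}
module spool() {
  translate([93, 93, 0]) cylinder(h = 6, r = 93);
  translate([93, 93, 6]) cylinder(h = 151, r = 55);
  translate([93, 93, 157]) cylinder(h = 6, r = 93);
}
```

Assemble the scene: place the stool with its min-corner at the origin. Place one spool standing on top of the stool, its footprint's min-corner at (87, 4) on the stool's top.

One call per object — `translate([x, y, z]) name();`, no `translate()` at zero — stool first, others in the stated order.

stool();
translate([87, 4, 430]) spool();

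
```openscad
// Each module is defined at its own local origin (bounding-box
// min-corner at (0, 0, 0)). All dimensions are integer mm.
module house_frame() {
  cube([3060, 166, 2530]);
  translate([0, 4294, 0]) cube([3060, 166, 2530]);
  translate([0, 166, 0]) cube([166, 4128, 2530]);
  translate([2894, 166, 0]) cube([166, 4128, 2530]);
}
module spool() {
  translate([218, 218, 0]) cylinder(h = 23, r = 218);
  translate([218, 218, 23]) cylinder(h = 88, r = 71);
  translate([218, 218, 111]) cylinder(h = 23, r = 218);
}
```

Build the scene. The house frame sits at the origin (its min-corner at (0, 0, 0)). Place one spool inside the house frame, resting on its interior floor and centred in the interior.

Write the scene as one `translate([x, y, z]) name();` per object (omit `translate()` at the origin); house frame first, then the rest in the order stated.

house_frame();
translate([1312, 2012, 0]) spool();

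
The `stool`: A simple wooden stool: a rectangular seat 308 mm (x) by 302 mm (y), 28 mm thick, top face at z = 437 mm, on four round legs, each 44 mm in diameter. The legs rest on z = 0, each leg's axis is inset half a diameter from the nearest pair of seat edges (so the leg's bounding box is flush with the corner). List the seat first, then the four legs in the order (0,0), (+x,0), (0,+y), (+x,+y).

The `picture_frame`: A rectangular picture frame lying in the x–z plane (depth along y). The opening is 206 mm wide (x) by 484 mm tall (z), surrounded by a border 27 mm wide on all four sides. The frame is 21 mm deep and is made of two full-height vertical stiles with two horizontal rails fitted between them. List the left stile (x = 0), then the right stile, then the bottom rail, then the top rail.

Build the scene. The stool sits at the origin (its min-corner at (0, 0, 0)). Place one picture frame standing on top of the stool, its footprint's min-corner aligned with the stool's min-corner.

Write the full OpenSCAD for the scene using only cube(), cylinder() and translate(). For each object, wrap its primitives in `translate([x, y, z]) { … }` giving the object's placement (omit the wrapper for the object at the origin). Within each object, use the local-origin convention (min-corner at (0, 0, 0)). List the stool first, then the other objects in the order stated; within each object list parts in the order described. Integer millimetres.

translate([0, 0, 409]) cube([308, 302, 28]);
translate([22, 22, 0]) cylinder(h = 409, r = 22);
translate([286, 22, 0]) cylinder(h = 409, r = 22);
translate([22, 280, 0]) cylinder(h = 409, r = 22);
translate([286, 280, 0]) cylinder(h = 409, r = 22);
translate([0, 0, 437]) {
  cube([27, 21, 538]);
  translate([233, 0, 0]) cube([27, 21, 538]);
  translate([27, 0, 0]) cube([206, 21, 27]);
  translate([27, 0, 511]) cube([206, 21, 27]);
}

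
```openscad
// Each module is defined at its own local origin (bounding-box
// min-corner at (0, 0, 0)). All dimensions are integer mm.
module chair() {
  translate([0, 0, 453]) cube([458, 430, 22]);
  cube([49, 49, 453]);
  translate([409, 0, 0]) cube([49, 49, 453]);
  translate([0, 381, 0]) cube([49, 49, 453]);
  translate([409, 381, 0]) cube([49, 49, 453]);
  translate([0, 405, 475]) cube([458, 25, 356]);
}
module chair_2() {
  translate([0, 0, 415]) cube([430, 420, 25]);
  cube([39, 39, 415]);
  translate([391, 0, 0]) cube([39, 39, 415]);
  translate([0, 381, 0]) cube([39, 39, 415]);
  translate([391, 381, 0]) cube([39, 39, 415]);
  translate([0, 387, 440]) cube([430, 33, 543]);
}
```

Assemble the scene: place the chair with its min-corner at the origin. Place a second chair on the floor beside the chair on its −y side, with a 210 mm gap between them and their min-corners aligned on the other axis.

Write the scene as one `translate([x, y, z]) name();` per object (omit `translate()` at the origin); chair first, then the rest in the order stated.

chair();
translate([0, -630, 0]) chair_2();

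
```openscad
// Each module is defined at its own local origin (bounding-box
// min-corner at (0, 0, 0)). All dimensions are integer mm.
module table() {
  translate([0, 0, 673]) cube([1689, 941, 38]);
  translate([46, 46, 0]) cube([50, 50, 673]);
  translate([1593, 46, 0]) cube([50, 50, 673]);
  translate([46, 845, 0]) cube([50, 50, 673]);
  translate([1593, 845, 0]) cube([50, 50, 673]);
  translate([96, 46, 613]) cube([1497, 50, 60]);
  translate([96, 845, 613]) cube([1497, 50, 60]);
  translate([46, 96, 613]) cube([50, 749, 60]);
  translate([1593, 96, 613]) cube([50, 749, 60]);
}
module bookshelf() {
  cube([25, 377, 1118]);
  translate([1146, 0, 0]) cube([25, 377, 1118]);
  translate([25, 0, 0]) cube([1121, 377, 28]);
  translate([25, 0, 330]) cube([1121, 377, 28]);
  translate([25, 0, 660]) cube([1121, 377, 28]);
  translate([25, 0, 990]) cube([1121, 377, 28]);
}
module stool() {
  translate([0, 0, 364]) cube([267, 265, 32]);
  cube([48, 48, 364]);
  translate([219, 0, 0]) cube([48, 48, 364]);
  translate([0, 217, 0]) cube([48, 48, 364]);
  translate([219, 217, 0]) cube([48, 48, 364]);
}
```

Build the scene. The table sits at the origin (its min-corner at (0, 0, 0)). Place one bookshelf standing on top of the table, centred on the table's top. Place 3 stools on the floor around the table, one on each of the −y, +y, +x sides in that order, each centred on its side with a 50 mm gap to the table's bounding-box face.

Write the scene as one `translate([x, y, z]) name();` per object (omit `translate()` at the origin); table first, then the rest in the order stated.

table();
translate([259, 282, 711]) bookshelf();
translate([711, -315, 0]) stool();
translate([711, 991, 0]) stool();
translate([1739, 338, 0]) stool();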